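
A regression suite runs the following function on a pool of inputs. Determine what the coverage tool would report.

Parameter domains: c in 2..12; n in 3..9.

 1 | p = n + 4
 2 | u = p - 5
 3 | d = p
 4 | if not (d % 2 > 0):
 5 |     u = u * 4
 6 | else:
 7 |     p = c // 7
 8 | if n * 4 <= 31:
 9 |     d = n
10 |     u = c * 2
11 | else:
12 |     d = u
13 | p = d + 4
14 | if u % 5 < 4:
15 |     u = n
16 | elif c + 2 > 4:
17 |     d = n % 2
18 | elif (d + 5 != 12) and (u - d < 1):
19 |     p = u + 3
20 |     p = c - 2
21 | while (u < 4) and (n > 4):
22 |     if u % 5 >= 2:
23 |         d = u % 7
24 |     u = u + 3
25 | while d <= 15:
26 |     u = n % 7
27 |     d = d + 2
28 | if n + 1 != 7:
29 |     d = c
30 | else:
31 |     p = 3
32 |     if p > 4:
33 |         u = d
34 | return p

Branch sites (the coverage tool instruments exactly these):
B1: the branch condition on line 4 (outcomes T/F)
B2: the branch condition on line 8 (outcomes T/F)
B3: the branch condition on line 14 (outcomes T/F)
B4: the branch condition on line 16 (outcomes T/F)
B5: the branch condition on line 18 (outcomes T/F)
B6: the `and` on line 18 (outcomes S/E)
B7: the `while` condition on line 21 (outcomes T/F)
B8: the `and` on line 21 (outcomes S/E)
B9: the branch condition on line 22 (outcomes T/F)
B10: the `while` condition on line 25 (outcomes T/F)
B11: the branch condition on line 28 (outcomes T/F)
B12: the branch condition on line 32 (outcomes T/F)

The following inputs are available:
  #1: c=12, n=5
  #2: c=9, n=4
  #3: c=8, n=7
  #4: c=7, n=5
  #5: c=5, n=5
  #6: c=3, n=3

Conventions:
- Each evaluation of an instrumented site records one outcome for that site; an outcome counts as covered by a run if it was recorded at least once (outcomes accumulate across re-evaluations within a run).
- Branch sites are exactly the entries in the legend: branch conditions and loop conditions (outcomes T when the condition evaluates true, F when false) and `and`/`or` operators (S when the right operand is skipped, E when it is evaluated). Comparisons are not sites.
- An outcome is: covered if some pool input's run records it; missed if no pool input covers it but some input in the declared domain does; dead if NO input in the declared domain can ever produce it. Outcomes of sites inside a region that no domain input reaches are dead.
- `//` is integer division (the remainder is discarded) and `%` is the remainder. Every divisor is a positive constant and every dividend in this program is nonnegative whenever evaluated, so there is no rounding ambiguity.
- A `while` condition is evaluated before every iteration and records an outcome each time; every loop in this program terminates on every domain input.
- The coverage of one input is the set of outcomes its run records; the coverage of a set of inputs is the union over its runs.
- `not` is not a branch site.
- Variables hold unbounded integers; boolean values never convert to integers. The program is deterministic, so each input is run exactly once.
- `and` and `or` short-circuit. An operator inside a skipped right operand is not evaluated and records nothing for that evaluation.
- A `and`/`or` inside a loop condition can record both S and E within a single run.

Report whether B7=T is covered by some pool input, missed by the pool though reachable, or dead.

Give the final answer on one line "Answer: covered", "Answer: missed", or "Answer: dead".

no pool input records B7=T
checking all 77 inputs in the declared domain: B7=T is never recorded -> dead

Answer: dead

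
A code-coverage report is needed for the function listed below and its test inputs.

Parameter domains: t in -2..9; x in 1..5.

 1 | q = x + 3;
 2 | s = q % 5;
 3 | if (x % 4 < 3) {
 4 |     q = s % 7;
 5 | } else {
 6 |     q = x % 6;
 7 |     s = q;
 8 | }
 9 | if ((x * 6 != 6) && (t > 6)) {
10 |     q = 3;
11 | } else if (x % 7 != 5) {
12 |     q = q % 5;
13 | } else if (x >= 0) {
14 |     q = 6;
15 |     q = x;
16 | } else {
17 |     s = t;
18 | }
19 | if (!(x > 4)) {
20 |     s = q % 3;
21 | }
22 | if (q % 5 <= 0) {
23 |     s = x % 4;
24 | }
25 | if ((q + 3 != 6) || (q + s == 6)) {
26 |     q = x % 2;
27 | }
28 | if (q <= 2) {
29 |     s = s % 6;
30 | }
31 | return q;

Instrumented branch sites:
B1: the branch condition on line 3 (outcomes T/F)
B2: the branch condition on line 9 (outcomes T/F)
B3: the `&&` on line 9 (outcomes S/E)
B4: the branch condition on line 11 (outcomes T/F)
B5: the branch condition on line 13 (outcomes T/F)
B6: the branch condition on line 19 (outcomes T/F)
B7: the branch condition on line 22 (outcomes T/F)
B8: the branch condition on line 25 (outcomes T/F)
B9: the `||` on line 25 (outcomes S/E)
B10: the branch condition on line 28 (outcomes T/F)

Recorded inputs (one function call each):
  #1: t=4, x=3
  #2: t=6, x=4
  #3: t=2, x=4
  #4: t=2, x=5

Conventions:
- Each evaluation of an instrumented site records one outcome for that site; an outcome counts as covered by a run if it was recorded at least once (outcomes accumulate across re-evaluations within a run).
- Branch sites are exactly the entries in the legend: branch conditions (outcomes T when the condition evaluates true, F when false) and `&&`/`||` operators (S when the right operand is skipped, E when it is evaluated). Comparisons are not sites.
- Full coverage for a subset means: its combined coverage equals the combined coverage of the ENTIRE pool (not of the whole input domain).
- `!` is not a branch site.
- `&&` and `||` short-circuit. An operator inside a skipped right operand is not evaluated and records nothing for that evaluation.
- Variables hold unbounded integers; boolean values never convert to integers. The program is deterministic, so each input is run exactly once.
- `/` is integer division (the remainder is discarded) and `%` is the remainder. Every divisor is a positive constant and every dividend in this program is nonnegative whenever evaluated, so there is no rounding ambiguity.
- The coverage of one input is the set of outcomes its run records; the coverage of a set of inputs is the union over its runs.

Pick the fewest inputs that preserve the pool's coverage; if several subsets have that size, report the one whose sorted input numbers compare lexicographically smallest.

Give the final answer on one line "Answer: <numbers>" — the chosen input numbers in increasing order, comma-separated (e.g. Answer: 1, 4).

input #1 (t=4, x=3): events B1->F, B3->E, B2->F, B4->T, B6->T, B7->F, B9->E, B8->F, B10->F; covers B1=F, B2=F, B3=E, B4=T, B6=T, B7=F, B8=F, B9=E, B10=F
input #2 (t=6, x=4): events B1->T, B3->E, B2->F, B4->T, B6->T, B7->F, B9->S, B8->T, B10->T; covers B1=T, B2=F, B3=E, B4=T, B6=T, B7=F, B8=T, B9=S, B10=T
input #3 (t=2, x=4): events B1->T, B3->E, B2->F, B4->T, B6->T, B7->F, B9->S, B8->T, B10->T; covers B1=T, B2=F, B3=E, B4=T, B6=T, B7=F, B8=T, B9=S, B10=T
input #4 (t=2, x=5): events B1->T, B3->E, B2->F, B4->F, B5->T, B6->F, B7->T, B9->S, B8->T, B10->T; covers B1=T, B2=F, B3=E, B4=F, B5=T, B6=F, B7=T, B8=T, B9=S, B10=T
together the pool reaches 17 outcomes: B1=T, B1=F, B2=F, B3=E, B4=T, B4=F, B5=T, B6=T, B6=F, B7=T, B7=F, B8=T, B8=F, B9=S, B9=E, B10=T, B10=F
checked all size-1 subsets: none covers 17 outcomes (max 10/17)
at size 2, {1, 4} reaches all 17 outcomes; every lexicographically earlier size-2 subset fails

Answer: 1, 4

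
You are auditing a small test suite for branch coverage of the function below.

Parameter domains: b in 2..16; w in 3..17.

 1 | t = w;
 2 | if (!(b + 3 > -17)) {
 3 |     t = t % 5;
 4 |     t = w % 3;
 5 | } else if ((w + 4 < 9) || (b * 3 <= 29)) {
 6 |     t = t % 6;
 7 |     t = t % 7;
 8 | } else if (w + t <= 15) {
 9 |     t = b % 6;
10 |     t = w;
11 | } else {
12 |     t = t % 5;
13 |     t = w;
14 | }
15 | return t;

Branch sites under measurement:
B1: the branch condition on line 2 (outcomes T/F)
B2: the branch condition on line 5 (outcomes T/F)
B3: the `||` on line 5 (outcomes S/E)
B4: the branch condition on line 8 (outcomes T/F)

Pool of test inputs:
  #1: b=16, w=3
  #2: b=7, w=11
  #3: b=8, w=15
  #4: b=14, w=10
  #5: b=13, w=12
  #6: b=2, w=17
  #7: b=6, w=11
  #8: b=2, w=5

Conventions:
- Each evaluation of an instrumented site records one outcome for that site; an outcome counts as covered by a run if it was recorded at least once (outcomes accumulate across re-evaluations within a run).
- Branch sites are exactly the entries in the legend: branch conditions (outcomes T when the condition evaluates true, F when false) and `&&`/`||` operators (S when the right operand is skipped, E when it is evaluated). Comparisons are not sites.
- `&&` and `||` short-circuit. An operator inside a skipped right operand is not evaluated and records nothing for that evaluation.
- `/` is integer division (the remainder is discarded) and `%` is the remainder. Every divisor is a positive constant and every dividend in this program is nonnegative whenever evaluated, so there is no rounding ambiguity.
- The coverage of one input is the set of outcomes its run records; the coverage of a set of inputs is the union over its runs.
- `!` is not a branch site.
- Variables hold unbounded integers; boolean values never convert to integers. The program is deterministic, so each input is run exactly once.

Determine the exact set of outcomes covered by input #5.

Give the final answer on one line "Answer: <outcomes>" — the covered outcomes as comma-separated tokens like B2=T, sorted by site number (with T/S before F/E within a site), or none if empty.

Tracing the run of input #5 (b=13, w=12):
  B1->F, B3->E, B2->F, B4->F
collecting distinct outcomes: B1=F, B2=F, B3=E, B4=F

Answer: B1=F, B2=F, B3=E, B4=F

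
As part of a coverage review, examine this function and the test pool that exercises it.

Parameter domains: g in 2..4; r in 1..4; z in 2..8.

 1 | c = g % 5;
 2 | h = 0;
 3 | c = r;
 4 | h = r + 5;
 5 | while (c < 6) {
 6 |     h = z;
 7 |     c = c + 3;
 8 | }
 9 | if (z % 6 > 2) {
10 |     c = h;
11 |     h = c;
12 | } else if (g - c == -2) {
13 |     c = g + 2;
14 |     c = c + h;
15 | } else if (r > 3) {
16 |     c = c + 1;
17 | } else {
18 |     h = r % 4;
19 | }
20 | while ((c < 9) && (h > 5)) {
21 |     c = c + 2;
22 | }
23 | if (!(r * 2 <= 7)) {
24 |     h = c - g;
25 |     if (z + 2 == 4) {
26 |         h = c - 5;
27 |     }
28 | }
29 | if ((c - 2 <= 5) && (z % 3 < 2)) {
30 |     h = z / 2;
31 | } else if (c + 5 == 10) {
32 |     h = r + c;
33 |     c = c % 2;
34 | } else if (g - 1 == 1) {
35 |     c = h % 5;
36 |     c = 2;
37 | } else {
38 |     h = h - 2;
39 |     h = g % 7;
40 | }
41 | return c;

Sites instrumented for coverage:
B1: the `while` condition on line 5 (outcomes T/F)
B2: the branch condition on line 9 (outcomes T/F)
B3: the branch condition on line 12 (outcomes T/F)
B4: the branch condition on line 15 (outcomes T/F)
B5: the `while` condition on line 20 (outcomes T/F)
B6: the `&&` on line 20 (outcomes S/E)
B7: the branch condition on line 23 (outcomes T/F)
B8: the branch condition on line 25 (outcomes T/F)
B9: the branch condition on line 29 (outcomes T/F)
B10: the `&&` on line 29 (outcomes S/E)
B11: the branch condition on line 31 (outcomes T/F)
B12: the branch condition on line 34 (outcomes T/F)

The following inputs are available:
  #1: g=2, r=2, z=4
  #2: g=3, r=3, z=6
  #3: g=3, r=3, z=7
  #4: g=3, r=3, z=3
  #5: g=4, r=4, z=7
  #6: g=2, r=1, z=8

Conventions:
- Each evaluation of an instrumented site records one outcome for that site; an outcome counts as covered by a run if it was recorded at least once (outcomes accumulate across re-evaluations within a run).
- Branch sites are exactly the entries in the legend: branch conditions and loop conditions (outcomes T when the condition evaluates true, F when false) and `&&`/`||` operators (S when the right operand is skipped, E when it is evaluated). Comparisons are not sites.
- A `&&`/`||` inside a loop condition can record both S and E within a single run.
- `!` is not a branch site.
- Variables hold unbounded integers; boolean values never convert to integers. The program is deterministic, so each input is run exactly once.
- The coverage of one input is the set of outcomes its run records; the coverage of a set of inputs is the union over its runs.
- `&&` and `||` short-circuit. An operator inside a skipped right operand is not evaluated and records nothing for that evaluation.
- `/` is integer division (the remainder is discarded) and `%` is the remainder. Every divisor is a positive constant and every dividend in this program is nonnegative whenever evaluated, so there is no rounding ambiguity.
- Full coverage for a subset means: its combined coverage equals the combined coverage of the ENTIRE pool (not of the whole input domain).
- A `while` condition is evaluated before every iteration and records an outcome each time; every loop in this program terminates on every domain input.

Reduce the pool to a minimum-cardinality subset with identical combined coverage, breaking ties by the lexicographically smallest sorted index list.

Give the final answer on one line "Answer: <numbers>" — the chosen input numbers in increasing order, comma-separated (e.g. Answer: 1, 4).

#1 (g=2, r=2, z=4) -> B1->T, B1->T, B1->F, B2->T, B6->E, B5->F, B7->F, B10->E, B9->T; covered: B1=T, B1=F, B2=T, B5=F, B6=E, B7=F, B9=T, B10=E
#2 (g=3, r=3, z=6) -> B1->T, B1->F, B2->F, B3->F, B4->F, B6->E, B5->F, B7->F, B10->E, B9->T; covered: B1=T, B1=F, B2=F, B3=F, B4=F, B5=F, B6=E, B7=F, B9=T, B10=E
#3 (g=3, r=3, z=7) -> B1->T, B1->F, B2->F, B3->F, B4->F, B6->E, B5->F, B7->F, B10->E, B9->T; covered: B1=T, B1=F, B2=F, B3=F, B4=F, B5=F, B6=E, B7=F, B9=T, B10=E
#4 (g=3, r=3, z=3) -> B1->T, B1->F, B2->T, B6->E, B5->F, B7->F, B10->E, B9->T; covered: B1=T, B1=F, B2=T, B5=F, B6=E, B7=F, B9=T, B10=E
#5 (g=4, r=4, z=7) -> B1->T, B1->F, B2->F, B3->F, B4->T, B6->E, B5->T, B6->S, B5->F, B7->T, B8->F, B10->S, B9->F, B11->F, ...; covered: B1=T, B1=F, B2=F, B3=F, B4=T, B5=T, B5=F, B6=S, B6=E, B7=T, B8=F, B9=F, B10=S, B11=F, B12=F
#6 (g=2, r=1, z=8) -> B1->T, B1->T, B1->F, B2->F, B3->F, B4->F, B6->E, B5->F, B7->F, B10->E, B9->F, B11->F, B12->T; covered: B1=T, B1=F, B2=F, B3=F, B4=F, B5=F, B6=E, B7=F, B9=F, B10=E, B11=F, B12=T
together the pool reaches 21 outcomes: B1=T, B1=F, B2=T, B2=F, B3=F, B4=T, B4=F, B5=T, B5=F, B6=S, B6=E, B7=T, B7=F, B8=F, B9=T, B9=F, B10=S, B10=E, B11=F, B12=T, B12=F
checked all size-1 subsets: none covers 21 outcomes (max 15/21)
checked all size-2 subsets: none covers 21 outcomes (max 19/21)
at size 3, {1, 5, 6} reaches all 21 outcomes; every lexicographically earlier size-3 subset fails

Answer: 1, 5, 6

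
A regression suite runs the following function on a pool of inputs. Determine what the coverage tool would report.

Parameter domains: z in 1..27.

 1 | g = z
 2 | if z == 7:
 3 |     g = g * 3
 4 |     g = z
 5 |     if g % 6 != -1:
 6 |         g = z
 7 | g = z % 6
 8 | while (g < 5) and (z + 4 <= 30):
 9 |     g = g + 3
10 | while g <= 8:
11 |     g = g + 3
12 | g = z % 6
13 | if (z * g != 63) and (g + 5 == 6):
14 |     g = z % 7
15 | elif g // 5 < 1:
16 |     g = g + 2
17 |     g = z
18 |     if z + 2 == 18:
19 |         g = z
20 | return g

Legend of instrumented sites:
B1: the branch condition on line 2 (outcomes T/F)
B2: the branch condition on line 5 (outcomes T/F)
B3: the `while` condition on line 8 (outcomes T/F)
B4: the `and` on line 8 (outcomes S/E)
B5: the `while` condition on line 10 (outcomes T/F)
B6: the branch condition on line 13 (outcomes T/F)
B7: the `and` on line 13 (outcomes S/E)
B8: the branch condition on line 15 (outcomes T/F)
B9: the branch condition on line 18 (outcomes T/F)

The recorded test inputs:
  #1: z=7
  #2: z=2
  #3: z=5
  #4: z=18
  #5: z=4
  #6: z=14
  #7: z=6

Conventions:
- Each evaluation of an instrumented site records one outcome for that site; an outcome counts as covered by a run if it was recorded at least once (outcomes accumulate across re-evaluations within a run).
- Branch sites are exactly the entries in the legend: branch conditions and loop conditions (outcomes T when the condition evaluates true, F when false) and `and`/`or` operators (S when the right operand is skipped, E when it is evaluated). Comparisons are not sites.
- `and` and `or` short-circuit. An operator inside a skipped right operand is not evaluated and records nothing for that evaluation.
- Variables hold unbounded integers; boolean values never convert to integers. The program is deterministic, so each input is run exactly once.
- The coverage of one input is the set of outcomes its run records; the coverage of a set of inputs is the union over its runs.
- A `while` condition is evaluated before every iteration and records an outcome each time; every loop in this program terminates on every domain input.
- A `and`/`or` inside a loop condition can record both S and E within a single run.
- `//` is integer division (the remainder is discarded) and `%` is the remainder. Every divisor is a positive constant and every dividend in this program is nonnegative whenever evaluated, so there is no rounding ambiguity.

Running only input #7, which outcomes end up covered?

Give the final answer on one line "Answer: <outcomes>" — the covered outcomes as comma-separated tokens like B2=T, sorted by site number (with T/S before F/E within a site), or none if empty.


Simulating input #7 (z=6) step by step:
  B1->F, B4->E, B3->T, B4->E, B3->T, B4->S, B3->F, B5->T, B5->F, B7->E
  B6->F, B8->T, B9->F
as a set, this run covers: B1=F, B3=T, B3=F, B4=S, B4=E, B5=T, B5=F, B6=F, B7=E, B8=T, B9=F
Answer: B1=F, B3=T, B3=F, B4=S, B4=E, B5=T, B5=F, B6=F, B7=E, B8=T, B9=F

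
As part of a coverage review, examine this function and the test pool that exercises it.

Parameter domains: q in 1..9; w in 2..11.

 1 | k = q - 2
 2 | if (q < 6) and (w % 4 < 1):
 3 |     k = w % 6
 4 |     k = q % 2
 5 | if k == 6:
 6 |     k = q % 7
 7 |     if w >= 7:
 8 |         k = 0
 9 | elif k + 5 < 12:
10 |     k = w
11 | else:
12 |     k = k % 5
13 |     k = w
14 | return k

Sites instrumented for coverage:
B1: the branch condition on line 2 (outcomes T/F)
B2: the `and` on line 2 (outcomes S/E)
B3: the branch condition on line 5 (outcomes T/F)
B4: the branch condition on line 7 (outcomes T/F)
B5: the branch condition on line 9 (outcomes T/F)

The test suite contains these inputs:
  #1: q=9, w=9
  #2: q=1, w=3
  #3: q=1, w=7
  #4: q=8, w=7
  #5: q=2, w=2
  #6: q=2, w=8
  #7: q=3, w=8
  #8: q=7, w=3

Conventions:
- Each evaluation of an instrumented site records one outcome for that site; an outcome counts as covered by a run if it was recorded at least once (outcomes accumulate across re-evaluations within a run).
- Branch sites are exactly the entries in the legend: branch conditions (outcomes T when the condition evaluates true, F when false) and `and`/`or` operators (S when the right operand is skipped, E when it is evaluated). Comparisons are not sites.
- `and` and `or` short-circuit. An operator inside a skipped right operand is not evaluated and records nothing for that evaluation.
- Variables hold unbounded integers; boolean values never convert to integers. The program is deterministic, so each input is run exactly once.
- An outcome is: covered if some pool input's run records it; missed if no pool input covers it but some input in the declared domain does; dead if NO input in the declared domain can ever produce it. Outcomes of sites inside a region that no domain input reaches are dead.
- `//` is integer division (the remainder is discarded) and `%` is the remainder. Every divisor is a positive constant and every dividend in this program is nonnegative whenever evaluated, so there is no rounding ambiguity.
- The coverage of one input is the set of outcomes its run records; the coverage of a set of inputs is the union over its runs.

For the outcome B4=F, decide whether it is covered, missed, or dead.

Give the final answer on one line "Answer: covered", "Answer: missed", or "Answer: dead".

no pool input records B4=F
but domain input (q=8, w=2) does record it -> reachable, so missed

Answer: missed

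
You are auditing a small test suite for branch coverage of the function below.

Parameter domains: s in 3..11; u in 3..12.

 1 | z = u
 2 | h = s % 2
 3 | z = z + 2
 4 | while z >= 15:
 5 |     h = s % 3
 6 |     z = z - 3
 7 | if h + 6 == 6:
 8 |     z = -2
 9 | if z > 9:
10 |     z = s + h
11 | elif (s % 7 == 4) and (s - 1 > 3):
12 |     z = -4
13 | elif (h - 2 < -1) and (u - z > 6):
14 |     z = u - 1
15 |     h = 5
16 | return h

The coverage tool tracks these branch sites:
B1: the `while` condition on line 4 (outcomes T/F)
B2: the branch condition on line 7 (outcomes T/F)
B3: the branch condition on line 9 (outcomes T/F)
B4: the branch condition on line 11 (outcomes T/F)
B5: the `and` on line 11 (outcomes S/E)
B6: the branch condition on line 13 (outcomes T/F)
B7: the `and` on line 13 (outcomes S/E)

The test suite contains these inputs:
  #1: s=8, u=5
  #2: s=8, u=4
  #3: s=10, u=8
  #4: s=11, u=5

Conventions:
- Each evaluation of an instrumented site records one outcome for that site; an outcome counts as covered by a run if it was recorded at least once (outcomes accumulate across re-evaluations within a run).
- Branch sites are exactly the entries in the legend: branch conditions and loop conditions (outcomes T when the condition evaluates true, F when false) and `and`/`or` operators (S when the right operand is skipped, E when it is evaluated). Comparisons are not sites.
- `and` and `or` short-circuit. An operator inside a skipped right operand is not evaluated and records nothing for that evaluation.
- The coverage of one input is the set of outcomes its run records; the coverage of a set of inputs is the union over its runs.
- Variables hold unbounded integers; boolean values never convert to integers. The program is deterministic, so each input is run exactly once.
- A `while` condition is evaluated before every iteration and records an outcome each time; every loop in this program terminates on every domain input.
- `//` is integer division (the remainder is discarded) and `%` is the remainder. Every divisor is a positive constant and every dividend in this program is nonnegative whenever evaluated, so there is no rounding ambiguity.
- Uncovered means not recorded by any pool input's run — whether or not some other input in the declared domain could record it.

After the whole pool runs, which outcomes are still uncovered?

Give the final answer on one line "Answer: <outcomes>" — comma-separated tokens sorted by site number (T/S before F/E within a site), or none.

test 1 (s=8, u=5) fires B1->F, B2->T, B3->F, B5->S, B4->F, B7->E, B6->T; hits B1=F, B2=T, B3=F, B4=F, B5=S, B6=T, B7=E
test 2 (s=8, u=4) fires B1->F, B2->T, B3->F, B5->S, B4->F, B7->E, B6->F; hits B1=F, B2=T, B3=F, B4=F, B5=S, B6=F, B7=E
test 3 (s=10, u=8) fires B1->F, B2->T, B3->F, B5->S, B4->F, B7->E, B6->T; hits B1=F, B2=T, B3=F, B4=F, B5=S, B6=T, B7=E
test 4 (s=11, u=5) fires B1->F, B2->F, B3->F, B5->E, B4->T; hits B1=F, B2=F, B3=F, B4=T, B5=E
union over the pool: B1=F, B2=T, B2=F, B3=F, B4=T, B4=F, B5=S, B5=E, B6=T, B6=F, B7=E
uncovered (3 of 14): B1=T, B3=T, B7=S

Answer: B1=T, B3=T, B7=S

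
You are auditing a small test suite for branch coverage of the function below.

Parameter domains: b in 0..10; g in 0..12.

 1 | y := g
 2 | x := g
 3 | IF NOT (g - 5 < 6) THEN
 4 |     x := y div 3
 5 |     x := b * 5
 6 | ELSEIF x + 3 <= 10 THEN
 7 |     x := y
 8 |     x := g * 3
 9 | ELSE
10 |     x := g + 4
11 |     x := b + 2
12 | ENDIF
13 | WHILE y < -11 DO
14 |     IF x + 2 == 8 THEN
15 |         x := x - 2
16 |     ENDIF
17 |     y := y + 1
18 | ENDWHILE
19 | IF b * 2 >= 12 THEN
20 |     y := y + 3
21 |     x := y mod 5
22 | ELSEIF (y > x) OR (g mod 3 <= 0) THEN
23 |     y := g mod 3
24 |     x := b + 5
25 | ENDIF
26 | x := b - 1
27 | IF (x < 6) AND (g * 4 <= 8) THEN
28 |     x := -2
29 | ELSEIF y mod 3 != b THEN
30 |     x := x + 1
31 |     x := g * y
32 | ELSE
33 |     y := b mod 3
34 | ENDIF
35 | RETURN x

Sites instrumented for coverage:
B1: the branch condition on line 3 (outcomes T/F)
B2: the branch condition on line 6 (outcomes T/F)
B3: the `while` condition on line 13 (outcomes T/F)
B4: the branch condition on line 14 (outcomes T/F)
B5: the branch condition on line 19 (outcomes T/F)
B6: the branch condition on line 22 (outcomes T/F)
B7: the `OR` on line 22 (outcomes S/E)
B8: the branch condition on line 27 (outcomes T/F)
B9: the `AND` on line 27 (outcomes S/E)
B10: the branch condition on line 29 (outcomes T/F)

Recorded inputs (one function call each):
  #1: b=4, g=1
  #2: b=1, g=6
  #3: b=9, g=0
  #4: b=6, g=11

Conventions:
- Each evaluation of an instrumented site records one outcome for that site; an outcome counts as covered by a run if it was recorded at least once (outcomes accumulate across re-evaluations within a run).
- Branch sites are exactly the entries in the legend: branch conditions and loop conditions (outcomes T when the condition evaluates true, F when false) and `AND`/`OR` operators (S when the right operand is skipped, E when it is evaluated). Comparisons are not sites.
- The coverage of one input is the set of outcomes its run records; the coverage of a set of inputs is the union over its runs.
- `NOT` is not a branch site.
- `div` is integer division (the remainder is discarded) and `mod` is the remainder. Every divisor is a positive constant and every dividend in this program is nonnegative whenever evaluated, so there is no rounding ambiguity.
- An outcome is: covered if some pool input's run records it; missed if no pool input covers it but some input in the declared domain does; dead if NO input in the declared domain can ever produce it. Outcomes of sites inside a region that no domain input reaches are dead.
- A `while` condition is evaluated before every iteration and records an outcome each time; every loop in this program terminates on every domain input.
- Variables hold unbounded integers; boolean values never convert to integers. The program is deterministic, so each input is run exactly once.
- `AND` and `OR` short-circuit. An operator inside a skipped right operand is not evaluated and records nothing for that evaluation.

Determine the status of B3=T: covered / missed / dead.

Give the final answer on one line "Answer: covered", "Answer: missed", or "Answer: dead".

no pool input records B3=T
checking all 143 inputs in the declared domain: B3=T is never recorded -> dead

Answer: dead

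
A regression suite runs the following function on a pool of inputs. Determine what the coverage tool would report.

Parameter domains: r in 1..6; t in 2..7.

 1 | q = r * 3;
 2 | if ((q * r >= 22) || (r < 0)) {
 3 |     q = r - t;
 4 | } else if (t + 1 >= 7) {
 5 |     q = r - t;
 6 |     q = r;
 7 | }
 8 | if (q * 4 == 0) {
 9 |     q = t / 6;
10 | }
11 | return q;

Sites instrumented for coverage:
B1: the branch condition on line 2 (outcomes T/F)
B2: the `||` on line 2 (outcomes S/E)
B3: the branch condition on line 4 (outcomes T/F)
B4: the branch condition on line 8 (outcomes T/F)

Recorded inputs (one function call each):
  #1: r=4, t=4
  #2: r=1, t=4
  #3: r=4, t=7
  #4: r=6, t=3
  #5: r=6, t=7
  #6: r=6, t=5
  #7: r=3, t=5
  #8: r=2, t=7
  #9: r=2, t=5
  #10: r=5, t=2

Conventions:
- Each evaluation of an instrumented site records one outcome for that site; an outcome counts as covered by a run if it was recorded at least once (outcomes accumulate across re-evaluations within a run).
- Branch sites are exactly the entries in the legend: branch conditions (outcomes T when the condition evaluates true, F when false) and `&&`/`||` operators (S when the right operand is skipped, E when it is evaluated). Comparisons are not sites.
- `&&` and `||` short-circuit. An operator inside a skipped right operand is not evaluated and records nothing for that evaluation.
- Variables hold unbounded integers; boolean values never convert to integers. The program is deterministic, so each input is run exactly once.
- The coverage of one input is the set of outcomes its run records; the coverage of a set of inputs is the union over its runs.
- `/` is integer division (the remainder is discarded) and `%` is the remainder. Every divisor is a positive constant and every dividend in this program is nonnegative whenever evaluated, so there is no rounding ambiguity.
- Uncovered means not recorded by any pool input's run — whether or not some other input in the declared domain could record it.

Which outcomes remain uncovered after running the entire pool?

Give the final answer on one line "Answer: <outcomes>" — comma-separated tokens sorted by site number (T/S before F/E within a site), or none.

#1 (r=4, t=4) -> B2->S, B1->T, B4->T; covered: B1=T, B2=S, B4=T
#2 (r=1, t=4) -> B2->E, B1->F, B3->F, B4->F; covered: B1=F, B2=E, B3=F, B4=F
#3 (r=4, t=7) -> B2->S, B1->T, B4->F; covered: B1=T, B2=S, B4=F
#4 (r=6, t=3) -> B2->S, B1->T, B4->F; covered: B1=T, B2=S, B4=F
#5 (r=6, t=7) -> B2->S, B1->T, B4->F; covered: B1=T, B2=S, B4=F
#6 (r=6, t=5) -> B2->S, B1->T, B4->F; covered: B1=T, B2=S, B4=F
#7 (r=3, t=5) -> B2->S, B1->T, B4->F; covered: B1=T, B2=S, B4=F
#8 (r=2, t=7) -> B2->E, B1->F, B3->T, B4->F; covered: B1=F, B2=E, B3=T, B4=F
#9 (r=2, t=5) -> B2->E, B1->F, B3->F, B4->F; covered: B1=F, B2=E, B3=F, B4=F
#10 (r=5, t=2) -> B2->S, B1->T, B4->F; covered: B1=T, B2=S, B4=F
union over the pool: B1=T, B1=F, B2=S, B2=E, B3=T, B3=F, B4=T, B4=F
uncovered (0 of 8): none

Answer: none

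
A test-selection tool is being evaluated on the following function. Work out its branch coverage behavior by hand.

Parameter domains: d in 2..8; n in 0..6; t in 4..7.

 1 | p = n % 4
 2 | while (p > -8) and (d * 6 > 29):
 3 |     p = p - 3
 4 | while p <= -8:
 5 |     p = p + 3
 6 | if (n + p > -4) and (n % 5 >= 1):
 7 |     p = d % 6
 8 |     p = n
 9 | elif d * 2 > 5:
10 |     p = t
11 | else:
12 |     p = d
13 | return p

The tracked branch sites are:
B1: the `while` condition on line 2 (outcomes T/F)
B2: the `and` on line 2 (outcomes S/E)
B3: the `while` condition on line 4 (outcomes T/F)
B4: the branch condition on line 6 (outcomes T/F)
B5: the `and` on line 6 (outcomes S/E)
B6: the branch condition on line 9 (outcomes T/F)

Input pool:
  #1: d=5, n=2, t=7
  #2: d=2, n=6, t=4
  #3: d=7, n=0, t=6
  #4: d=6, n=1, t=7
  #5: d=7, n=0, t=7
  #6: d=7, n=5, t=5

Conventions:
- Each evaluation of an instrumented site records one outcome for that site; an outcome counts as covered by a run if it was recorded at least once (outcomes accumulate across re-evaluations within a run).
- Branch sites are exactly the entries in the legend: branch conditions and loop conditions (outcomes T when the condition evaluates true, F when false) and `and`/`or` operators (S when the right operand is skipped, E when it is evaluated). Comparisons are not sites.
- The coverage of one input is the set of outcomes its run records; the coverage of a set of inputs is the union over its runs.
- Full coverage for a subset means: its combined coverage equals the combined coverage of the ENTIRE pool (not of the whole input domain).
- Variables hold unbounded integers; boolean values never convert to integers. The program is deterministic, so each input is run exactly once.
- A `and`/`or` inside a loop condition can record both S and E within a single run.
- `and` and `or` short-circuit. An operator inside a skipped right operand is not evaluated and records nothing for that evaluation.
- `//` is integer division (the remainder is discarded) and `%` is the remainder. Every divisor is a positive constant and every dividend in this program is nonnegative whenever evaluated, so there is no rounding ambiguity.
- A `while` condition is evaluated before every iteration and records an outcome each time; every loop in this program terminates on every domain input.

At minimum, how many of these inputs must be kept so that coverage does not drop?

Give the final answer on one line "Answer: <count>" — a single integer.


#1 (d=5, n=2, t=7) -> B2->E, B1->T, B2->E, B1->T, B2->E, B1->T, B2->E, B1->T, B2->S, B1->F, B3->T, B3->F, B5->S, B4->F, ...; covered: B1=T, B1=F, B2=S, B2=E, B3=T, B3=F, B4=F, B5=S, B6=T
#2 (d=2, n=6, t=4) -> B2->E, B1->F, B3->F, B5->E, B4->T; covered: B1=F, B2=E, B3=F, B4=T, B5=E
#3 (d=7, n=0, t=6) -> B2->E, B1->T, B2->E, B1->T, B2->E, B1->T, B2->S, B1->F, B3->T, B3->F, B5->S, B4->F, B6->T; covered: B1=T, B1=F, B2=S, B2=E, B3=T, B3=F, B4=F, B5=S, B6=T
#4 (d=6, n=1, t=7) -> B2->E, B1->T, B2->E, B1->T, B2->E, B1->T, B2->S, B1->F, B3->T, B3->F, B5->S, B4->F, B6->T; covered: B1=T, B1=F, B2=S, B2=E, B3=T, B3=F, B4=F, B5=S, B6=T
#5 (d=7, n=0, t=7) -> B2->E, B1->T, B2->E, B1->T, B2->E, B1->T, B2->S, B1->F, B3->T, B3->F, B5->S, B4->F, B6->T; covered: B1=T, B1=F, B2=S, B2=E, B3=T, B3=F, B4=F, B5=S, B6=T
#6 (d=7, n=5, t=5) -> B2->E, B1->T, B2->E, B1->T, B2->E, B1->T, B2->S, B1->F, B3->T, B3->F, B5->E, B4->F, B6->T; covered: B1=T, B1=F, B2=S, B2=E, B3=T, B3=F, B4=F, B5=E, B6=T
together the pool reaches 11 outcomes: B1=T, B1=F, B2=S, B2=E, B3=T, B3=F, B4=T, B4=F, B5=S, B5=E, B6=T
size 1 is not enough: best union over all size-1 subsets is 9/11
size 2: inputs {1, 2} cover all 11 outcomes, and no lexicographically smaller subset of this size does
Answer: 2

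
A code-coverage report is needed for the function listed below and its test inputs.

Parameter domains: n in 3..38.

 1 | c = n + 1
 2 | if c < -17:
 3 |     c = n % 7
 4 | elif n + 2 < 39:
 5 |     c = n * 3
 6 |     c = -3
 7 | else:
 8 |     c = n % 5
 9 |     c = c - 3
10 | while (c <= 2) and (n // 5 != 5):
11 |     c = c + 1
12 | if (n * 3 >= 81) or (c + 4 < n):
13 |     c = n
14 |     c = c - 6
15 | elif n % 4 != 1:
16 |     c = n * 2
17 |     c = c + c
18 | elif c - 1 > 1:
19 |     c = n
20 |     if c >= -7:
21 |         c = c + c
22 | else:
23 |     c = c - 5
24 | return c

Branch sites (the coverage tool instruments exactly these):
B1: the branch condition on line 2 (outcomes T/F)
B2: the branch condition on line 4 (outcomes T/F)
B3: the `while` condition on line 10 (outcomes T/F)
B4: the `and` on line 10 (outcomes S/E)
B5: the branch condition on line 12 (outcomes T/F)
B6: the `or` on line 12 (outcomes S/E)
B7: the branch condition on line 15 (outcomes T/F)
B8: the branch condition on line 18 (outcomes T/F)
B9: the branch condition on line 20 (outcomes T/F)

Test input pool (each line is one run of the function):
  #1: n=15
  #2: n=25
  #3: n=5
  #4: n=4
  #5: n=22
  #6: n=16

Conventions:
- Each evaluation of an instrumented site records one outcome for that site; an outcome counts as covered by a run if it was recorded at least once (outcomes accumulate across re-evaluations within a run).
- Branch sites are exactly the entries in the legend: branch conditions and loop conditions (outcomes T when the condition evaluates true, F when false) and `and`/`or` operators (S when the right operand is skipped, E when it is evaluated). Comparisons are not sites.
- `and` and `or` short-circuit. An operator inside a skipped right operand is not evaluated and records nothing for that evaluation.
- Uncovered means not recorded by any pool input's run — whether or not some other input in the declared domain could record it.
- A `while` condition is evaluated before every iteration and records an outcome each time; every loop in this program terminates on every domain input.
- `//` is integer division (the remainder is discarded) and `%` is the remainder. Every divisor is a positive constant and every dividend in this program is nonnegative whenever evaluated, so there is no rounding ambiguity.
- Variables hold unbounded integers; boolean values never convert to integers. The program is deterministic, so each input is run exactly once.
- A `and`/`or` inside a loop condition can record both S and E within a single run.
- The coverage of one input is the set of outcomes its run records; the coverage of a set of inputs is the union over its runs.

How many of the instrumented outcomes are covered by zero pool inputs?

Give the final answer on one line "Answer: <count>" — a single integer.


run #1 (n=15) records B1=F, B2=T, B3=T, B3=F, B4=S, B4=E, B5=T, B6=E
run #2 (n=25) records B1=F, B2=T, B3=F, B4=E, B5=T, B6=E
run #3 (n=5) records B1=F, B2=T, B3=T, B3=F, B4=S, B4=E, B5=F, B6=E, B7=F, B8=T, B9=T
run #4 (n=4) records B1=F, B2=T, B3=T, B3=F, B4=S, B4=E, B5=F, B6=E, B7=T
run #5 (n=22) records B1=F, B2=T, B3=T, B3=F, B4=S, B4=E, B5=T, B6=E
run #6 (n=16) records B1=F, B2=T, B3=T, B3=F, B4=S, B4=E, B5=T, B6=E
union over the pool: B1=F, B2=T, B3=T, B3=F, B4=S, B4=E, B5=T, B5=F, B6=E, B7=T, B7=F, B8=T, B9=T
uncovered (5 of 18): B1=T, B2=F, B6=S, B8=F, B9=F
Answer: 5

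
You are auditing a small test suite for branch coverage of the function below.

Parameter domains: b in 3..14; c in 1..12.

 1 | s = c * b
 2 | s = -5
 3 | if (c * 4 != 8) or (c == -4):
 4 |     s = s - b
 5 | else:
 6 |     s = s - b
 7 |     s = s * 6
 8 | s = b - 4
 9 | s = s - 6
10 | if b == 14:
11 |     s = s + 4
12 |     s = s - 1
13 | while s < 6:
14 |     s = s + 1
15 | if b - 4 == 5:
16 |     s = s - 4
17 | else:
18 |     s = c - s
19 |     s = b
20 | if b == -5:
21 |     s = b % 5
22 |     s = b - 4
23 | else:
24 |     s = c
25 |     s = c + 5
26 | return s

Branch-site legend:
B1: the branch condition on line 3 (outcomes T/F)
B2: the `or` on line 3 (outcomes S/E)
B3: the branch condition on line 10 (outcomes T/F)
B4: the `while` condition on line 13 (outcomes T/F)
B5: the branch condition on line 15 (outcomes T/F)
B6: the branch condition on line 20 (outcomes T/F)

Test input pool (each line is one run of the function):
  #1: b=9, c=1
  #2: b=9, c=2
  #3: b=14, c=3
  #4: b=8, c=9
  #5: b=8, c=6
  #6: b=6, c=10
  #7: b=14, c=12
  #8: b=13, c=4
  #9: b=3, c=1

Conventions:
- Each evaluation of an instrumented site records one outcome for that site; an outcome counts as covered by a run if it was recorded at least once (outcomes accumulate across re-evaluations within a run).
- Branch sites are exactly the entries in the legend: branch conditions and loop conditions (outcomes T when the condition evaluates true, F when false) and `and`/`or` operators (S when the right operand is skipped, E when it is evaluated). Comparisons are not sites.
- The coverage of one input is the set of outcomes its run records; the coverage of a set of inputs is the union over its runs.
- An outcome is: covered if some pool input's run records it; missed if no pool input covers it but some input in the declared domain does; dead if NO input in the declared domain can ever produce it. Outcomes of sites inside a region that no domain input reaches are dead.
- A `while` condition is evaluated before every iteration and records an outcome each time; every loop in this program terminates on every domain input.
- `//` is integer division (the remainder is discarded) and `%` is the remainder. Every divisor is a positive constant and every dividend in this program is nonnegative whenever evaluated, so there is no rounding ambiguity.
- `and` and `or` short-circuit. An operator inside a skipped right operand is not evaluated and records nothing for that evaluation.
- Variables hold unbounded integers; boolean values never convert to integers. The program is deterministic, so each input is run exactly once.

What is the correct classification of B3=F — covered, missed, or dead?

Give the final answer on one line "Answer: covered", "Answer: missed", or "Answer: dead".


B3=F is recorded by pool input(s) 1, 2, 4, 5, 6, 8, 9 -> covered
Answer: covered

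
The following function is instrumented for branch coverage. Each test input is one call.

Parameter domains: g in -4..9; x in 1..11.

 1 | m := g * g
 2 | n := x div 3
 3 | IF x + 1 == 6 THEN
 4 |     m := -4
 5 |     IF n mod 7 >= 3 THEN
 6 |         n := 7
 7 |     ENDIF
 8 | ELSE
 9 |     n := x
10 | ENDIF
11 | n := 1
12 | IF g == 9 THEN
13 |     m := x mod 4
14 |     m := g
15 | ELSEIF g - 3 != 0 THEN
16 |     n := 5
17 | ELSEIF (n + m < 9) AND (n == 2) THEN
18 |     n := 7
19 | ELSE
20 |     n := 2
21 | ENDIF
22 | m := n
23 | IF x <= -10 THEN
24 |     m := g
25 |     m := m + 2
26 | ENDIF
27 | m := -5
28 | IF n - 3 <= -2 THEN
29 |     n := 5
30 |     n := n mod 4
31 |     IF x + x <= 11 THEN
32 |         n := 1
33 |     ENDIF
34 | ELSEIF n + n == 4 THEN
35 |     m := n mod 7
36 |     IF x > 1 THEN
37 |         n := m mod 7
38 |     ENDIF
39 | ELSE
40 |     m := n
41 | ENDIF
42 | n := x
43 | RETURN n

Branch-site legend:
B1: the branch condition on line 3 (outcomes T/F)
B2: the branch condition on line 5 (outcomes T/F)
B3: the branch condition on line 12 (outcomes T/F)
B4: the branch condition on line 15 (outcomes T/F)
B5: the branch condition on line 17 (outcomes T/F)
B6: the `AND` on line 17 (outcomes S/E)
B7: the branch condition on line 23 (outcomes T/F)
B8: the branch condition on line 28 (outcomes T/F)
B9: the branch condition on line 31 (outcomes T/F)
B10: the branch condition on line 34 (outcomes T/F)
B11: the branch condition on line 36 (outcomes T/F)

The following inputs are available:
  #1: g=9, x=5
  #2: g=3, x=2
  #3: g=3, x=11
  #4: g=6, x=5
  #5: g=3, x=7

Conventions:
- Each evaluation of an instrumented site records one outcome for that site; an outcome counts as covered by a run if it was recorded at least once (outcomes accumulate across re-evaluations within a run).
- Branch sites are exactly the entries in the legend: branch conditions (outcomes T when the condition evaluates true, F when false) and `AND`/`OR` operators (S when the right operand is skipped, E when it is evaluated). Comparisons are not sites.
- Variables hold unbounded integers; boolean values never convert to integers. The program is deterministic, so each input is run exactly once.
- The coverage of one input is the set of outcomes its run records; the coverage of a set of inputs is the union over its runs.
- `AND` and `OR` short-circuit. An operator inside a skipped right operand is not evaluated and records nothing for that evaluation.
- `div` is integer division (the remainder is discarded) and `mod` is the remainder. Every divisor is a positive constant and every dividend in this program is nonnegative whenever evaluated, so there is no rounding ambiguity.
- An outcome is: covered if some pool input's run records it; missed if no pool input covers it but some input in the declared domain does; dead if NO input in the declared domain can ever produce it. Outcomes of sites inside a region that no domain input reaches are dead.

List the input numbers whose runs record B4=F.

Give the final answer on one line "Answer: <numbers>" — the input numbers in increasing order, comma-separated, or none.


input #1 (g=9, x=5): misses B4=F
input #2 (g=3, x=2): covers B4=F
input #3 (g=3, x=11): covers B4=F
input #4 (g=6, x=5): misses B4=F
input #5 (g=3, x=7): covers B4=F
Answer: 2, 3, 5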